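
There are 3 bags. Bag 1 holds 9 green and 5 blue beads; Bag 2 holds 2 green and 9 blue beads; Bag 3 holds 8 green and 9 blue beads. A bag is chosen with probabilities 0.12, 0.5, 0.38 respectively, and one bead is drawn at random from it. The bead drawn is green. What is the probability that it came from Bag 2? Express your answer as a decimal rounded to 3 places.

Tabulate prior·likelihood by source: [1] prior 0.12, lik 0.6429, product 0.07714; [2] prior 0.5, lik 0.1818, product 0.09091; [3] prior 0.38, lik 0.4706, product 0.1788.
Normalizing constant = 0.34688; the posterior for Bag 2 is its product over the sum, 0.09091/0.34688 = 0.262.

Posterior probability ≈ 0.262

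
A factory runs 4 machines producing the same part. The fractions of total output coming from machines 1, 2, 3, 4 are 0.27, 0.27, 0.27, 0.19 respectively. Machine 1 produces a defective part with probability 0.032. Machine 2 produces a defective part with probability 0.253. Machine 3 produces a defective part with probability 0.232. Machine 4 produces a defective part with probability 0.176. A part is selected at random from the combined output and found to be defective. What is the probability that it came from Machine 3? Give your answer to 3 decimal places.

Posterior probability ≈ 0.362

Tabulate prior·likelihood by source: [1] prior 0.27, lik 0.032, product 0.008640; [2] prior 0.27, lik 0.253, product 0.06831; [3] prior 0.27, lik 0.232, product 0.06264; [4] prior 0.19, lik 0.176, product 0.03344.
Normalizing constant = 0.17303; the posterior for Machine 3 is its product over the sum, 0.06264/0.17303 = 0.362.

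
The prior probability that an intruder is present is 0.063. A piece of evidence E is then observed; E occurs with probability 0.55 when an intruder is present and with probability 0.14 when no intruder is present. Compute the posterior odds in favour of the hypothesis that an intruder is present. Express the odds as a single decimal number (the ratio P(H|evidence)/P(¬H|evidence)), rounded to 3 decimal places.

Posterior odds ≈ 0.264

Prior odds = 0.063/(1−0.063) = 0.067236. In log-odds, ln(0.067236) = -2.6995.
Add log likelihood ratio: ln(3.9286) = 1.3683.
Posterior log-odds = -1.3313, so posterior odds = exp(-1.3313) = 0.26414.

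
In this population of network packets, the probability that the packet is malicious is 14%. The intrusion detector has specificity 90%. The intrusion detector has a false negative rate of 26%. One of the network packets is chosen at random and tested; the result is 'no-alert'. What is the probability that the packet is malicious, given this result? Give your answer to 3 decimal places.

P(H | E) ≈ 0.045

Write H for 'the packet is malicious'. Prior odds H:¬H = 0.14/0.86 = 0.16279. For the 'no-alert' outcome, the likelihood ratio is 0.26/0.9 = 0.28889.
Posterior odds = 0.16279 × 0.28889 = 0.047028, so P(H|E) = 0.047028/(1+0.047028) = 0.045.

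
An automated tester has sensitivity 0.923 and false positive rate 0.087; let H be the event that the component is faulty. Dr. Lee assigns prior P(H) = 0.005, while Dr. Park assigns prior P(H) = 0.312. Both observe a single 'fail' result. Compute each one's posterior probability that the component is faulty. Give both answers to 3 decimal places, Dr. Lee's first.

Dr. Lee: 0.051; Dr. Park: 0.828

The likelihood ratio for a 'fail' result is 0.923/0.087 = 10.609.
Dr. Lee: prior odds 0.005/0.995 = 0.0050251; posterior odds 0.053313; posterior probability 0.051.
Dr. Park: prior odds 0.312/0.688 = 0.45349; posterior odds 4.8111; posterior probability 0.828.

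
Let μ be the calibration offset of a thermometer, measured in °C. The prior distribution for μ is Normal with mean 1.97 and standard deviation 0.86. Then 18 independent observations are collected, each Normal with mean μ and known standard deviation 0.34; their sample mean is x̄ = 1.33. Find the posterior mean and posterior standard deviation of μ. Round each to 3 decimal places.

With known σ, the Normal prior is conjugate. Weight on the data is w = (n/σ²)/(n/σ² + 1/τ₀²) = 155.709/(155.709+1.35208) = 0.99139.
Posterior mean = w·x̄ + (1−w)·μ₀ = 0.99139·1.33 + 0.0086086·1.97 = 1.336. Posterior variance = 1/(155.709+1.35208) = 0.00636694, so SD = 0.080.

Posterior mean ≈ 1.336; posterior SD ≈ 0.080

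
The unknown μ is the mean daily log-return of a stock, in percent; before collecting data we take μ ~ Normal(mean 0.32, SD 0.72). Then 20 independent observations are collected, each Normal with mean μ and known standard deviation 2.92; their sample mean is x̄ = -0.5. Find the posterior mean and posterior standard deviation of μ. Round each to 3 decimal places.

Prior precision 1/τ₀² = 1/0.72² = 1.92901; data precision n/σ² = 20/2.92² = 2.34566.
Posterior precision = 1.92901 + 2.34566 = 4.27467, giving posterior SD = 1/√4.27467 = 0.484.
Posterior mean = (1.92901·0.32 + 2.34566·-0.5) / 4.27467 = -0.130.

Posterior mean ≈ -0.130; posterior SD ≈ 0.484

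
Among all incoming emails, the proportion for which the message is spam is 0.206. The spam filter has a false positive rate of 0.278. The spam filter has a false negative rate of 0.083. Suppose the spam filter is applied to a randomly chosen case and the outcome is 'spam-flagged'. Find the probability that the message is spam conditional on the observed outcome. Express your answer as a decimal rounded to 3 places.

P(H | E) ≈ 0.461

Let H be the event that the message is spam. P(H) = 0.206, so P(¬H) = 0.794. With E the 'spam-flagged' result, P(E|H) = 0.917 and P(E|¬H) = 0.278.
P(E) = 0.917·0.206 + 0.278·0.794 = 0.18890 + 0.22073 = 0.40963.
By Bayes' theorem, P(H|E) = 0.18890 / 0.40963 = 0.461.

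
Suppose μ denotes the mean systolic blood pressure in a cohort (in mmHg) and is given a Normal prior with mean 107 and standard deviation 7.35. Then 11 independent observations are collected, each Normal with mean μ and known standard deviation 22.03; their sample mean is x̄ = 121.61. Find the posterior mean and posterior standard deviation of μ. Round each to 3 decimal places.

Posterior mean ≈ 115.042; posterior SD ≈ 4.928

Prior precision 1/τ₀² = 1/7.35² = 0.0185108; data precision n/σ² = 11/22.03² = 0.0226654.
Posterior precision = 0.0185108 + 0.0226654 = 0.0411762, giving posterior SD = 1/√0.0411762 = 4.928.
Posterior mean = (0.0185108·107 + 0.0226654·121.61) / 0.0411762 = 115.042.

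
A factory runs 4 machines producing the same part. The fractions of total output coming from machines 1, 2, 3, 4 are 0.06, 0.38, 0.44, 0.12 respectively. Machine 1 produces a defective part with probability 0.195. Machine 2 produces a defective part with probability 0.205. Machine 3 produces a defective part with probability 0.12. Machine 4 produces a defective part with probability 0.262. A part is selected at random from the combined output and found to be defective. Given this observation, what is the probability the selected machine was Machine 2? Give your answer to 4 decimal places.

Posterior probability ≈ 0.4481

Tabulate prior·likelihood by source: [1] prior 0.06, lik 0.195, product 0.01170; [2] prior 0.38, lik 0.205, product 0.07790; [3] prior 0.44, lik 0.12, product 0.05280; [4] prior 0.12, lik 0.262, product 0.03144.
Normalizing constant = 0.17384; the posterior for Machine 2 is its product over the sum, 0.07790/0.17384 = 0.4481.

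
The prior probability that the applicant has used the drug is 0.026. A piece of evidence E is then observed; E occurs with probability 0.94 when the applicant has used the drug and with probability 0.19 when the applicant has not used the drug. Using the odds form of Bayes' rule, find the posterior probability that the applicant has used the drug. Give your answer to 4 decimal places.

Prior odds = 0.026/(1−0.026) = 0.026694. In log-odds, ln(0.026694) = -3.6233.
Add log likelihood ratio: ln(4.9474) = 1.5989.
Posterior log-odds = -2.0245, so posterior odds = exp(-2.0245) = 0.13207. Converting, P(H|E) = 0.13207/1.1321 = 0.1167.

Posterior probability ≈ 0.1167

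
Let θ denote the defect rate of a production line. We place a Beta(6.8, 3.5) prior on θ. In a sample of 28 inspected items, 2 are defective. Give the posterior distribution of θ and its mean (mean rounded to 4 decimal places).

Posterior: Beta(8.8, 29.5); mean ≈ 0.2298

Observing 2 successes and 26 failures updates Beta(6.8, 3.5) by adding the success and failure counts to the two shape parameters: α = 6.8+2 = 8.8, β = 3.5+26 = 29.5.
E[θ | data] = 8.8/(8.8+29.5) = 0.2298.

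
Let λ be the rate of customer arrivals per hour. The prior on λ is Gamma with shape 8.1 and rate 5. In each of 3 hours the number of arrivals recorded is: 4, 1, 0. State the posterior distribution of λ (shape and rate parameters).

The Poisson likelihood adds the total count to the shape and the number of exposure periods to the rate. Here ∑xᵢ = 5 and n = 3, so shape 8.1→13.1 and rate 5→8.

Posterior: Gamma(shape=13.1, rate=8)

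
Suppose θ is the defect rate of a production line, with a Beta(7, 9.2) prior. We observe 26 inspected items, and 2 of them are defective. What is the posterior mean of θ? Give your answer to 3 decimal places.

The binomial likelihood is conjugate to the Beta prior: with 2 successes and 24 failures, the posterior is Beta(7+2, 9.2+24) = Beta(9, 33.2).
E[θ | data] = 9/(9+33.2) = 0.213.

Posterior mean ≈ 0.213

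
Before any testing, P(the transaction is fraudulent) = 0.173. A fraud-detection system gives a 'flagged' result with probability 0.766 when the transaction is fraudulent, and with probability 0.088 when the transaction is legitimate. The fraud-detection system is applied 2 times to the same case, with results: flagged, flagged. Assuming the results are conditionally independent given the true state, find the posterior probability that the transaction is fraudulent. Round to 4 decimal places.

Posterior P(H) ≈ 0.9407

With H the event that the transaction is fraudulent, the joint likelihood of the observed sequence is P(data|H) = 0.766·0.766 = 0.58676 and P(data|¬H) = 0.088·0.088 = 0.0077440.
Bayes: P(H|data) = 0.173·0.58676 / (0.173·0.58676 + 0.827·0.0077440) = 0.10151/0.10791 = 0.9407.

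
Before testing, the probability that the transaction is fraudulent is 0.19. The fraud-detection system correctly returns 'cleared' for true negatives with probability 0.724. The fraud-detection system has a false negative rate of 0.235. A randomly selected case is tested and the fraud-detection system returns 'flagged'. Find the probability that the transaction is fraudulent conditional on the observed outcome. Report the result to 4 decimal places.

P(H | E) ≈ 0.3940

Write H for 'the transaction is fraudulent'. Prior odds H:¬H = 0.19/0.81 = 0.23457. For the 'flagged' outcome, the likelihood ratio is 0.765/0.276 = 2.7717.
Posterior odds = 0.23457 × 2.7717 = 0.65016, so P(H|E) = 0.65016/(1+0.65016) = 0.3940.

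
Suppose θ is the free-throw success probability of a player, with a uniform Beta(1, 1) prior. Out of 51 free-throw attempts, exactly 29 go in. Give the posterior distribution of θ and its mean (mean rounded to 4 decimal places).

Posterior: Beta(30, 23); mean ≈ 0.5660

The binomial likelihood is conjugate to the Beta prior: with 29 successes and 22 failures, the posterior is Beta(1+29, 1+22) = Beta(30, 23).
E[θ | data] = 30/(30+23) = 0.5660.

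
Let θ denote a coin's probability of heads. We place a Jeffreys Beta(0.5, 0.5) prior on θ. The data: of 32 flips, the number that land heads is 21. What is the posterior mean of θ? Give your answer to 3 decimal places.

The binomial likelihood is conjugate to the Beta prior: with 21 successes and 11 failures, the posterior is Beta(0.5+21, 0.5+11) = Beta(21.5, 11.5).
Posterior mean = α/(α+β) = 21.5/33 = 0.652.

Posterior mean ≈ 0.652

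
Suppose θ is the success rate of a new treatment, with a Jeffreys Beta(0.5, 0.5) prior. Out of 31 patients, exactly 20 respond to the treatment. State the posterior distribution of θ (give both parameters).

The binomial likelihood is conjugate to the Beta prior: with 20 successes and 11 failures, the posterior is Beta(0.5+20, 0.5+11) = Beta(20.5, 11.5).

Posterior: Beta(20.5, 11.5)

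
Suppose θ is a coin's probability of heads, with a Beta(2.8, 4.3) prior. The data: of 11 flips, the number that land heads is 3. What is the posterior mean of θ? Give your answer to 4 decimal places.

Posterior mean ≈ 0.3204

The binomial likelihood is conjugate to the Beta prior: with 3 successes and 8 failures, the posterior is Beta(2.8+3, 4.3+8) = Beta(5.8, 12.3).
E[θ | data] = 5.8/(5.8+12.3) = 0.3204.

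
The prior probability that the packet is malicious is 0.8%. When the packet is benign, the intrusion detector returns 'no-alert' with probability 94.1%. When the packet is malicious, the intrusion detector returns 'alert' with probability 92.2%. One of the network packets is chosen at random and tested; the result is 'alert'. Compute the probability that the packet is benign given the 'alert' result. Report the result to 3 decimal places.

Write H for 'the packet is malicious'. Prior odds H:¬H = 0.008/0.992 = 0.0080645. For the 'alert' outcome, the likelihood ratio is 0.922/0.059 = 15.627.
Posterior odds = 0.0080645 × 15.627 = 0.12603, so P(H|E) = 0.12603/(1+0.12603) = 0.112. Then P(¬H|E) = 1 − 0.112 = 0.888.

P(¬H | E) ≈ 0.888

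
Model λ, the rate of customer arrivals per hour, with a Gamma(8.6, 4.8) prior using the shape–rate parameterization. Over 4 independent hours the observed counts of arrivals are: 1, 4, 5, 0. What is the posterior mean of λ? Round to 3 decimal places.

Posterior mean ≈ 2.114

Total count ∑xᵢ = 10 over n = 4 hours.
Gamma is conjugate to the Poisson likelihood: posterior is Gamma(shape = 8.6+10 = 18.6, rate = 4.8+4 = 8.8).
E[λ | data] = 18.6/8.8 = 2.114.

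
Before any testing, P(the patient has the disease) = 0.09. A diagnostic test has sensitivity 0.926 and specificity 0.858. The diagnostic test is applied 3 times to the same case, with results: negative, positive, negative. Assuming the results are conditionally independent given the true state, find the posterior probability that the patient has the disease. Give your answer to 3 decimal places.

Let H be the event that the patient has the disease; start with P(H) = 0.09. P('positive'|H) = 0.926, P('positive'|¬H) = 0.142.
Update on result 1 ('negative'): P(H) ← 0.074·0.0900 / (0.074·0.0900 + 0.858·0.9100) = 0.0066600/0.78744 = 0.0085.
Update on result 2 ('positive'): P(H) ← 0.926·0.0085 / (0.926·0.0085 + 0.142·0.9915) = 0.0078319/0.14863 = 0.0527.
Update on result 3 ('negative'): P(H) ← 0.074·0.0527 / (0.074·0.0527 + 0.858·0.9473) = 0.0038993/0.81669 = 0.0048.

Posterior P(H) ≈ 0.005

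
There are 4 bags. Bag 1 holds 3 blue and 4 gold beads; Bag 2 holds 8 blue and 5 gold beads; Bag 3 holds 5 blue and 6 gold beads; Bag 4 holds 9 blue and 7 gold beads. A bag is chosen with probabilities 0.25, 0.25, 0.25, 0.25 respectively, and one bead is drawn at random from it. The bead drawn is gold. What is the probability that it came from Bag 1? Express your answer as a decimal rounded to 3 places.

Tabulate prior·likelihood by source: [1] prior 0.25, lik 0.5714, product 0.1429; [2] prior 0.25, lik 0.3846, product 0.09615; [3] prior 0.25, lik 0.5455, product 0.1364; [4] prior 0.25, lik 0.4375, product 0.1094.
Normalizing constant = 0.48475; the posterior for Bag 1 is its product over the sum, 0.1429/0.48475 = 0.295.

Posterior probability ≈ 0.295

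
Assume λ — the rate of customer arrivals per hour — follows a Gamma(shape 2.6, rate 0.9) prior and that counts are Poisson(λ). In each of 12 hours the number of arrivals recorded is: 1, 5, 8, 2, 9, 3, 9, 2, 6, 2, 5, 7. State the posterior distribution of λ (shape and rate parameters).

Posterior: Gamma(shape=61.6, rate=12.9)

The Poisson likelihood adds the total count to the shape and the number of exposure periods to the rate. Here ∑xᵢ = 59 and n = 12, so shape 2.6→61.6 and rate 0.9→12.9.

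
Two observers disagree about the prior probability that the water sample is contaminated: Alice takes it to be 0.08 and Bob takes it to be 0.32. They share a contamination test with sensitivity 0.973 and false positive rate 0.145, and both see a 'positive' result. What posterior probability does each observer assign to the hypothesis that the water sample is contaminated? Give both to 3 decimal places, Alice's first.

P('+'|H) = 0.973, P('+'|¬H) = 0.145.
Alice: numerator 0.973·0.08 = 0.077840; evidence = 0.077840+0.145·0.92 = 0.21124; posterior = 0.368.
Bob: numerator 0.973·0.32 = 0.31136; evidence = 0.31136+0.145·0.68 = 0.40996; posterior = 0.759.

Alice: 0.368; Bob: 0.759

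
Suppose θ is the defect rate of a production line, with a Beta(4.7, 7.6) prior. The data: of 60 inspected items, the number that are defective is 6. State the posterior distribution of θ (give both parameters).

Posterior: Beta(10.7, 61.6)

The binomial likelihood is conjugate to the Beta prior: with 6 successes and 54 failures, the posterior is Beta(4.7+6, 7.6+54) = Beta(10.7, 61.6).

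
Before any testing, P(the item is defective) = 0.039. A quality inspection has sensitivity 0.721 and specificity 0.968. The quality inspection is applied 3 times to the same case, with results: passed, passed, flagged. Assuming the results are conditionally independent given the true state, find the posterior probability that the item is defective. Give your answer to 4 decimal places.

Posterior P(H) ≈ 0.0706

Let H be the event that the item is defective; start with P(H) = 0.039. P('flagged'|H) = 0.721, P('flagged'|¬H) = 0.032.
Update on result 1 ('passed'): P(H) ← 0.279·0.0390 / (0.279·0.0390 + 0.968·0.9610) = 0.010881/0.94113 = 0.0116.
Update on result 2 ('passed'): P(H) ← 0.279·0.0116 / (0.279·0.0116 + 0.968·0.9884) = 0.0032257/0.96003 = 0.0034.
Update on result 3 ('flagged'): P(H) ← 0.721·0.0034 / (0.721·0.0034 + 0.032·0.9966) = 0.0024225/0.034315 = 0.0706.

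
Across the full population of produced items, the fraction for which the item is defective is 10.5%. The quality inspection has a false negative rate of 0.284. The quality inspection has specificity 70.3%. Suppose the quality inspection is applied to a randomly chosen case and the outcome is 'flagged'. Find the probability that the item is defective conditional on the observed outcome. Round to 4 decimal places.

P(H | E) ≈ 0.2205

Let H be the event that the item is defective. P(H) = 0.105, so P(¬H) = 0.895. With E the 'flagged' result, P(E|H) = 0.716 and P(E|¬H) = 0.297.
P(E) = 0.716·0.105 + 0.297·0.895 = 0.075180 + 0.26581 = 0.34099.
By Bayes' theorem, P(H|E) = 0.075180 / 0.34099 = 0.2205.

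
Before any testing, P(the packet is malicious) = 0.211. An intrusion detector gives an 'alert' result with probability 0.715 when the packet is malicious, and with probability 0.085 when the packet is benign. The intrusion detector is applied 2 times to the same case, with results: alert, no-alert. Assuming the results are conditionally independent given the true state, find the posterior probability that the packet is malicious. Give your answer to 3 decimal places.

Posterior P(H) ≈ 0.412

With H the event that the packet is malicious, the joint likelihood of the observed sequence is P(data|H) = 0.715·0.285 = 0.20377 and P(data|¬H) = 0.085·0.915 = 0.077775.
Bayes: P(H|data) = 0.211·0.20377 / (0.211·0.20377 + 0.789·0.077775) = 0.042997/0.10436 = 0.4120.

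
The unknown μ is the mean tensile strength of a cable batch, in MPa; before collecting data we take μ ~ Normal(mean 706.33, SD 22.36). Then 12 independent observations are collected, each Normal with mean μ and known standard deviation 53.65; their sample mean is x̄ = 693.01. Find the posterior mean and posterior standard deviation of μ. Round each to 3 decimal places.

Posterior mean ≈ 697.328; posterior SD ≈ 12.732

Prior precision 1/τ₀² = 1/22.36² = 0.00200012; data precision n/σ² = 12/53.65² = 0.00416910.
Posterior precision = 0.00200012 + 0.00416910 = 0.00616922, giving posterior SD = 1/√0.00616922 = 12.732.
Posterior mean = (0.00200012·706.33 + 0.00416910·693.01) / 0.00616922 = 697.328.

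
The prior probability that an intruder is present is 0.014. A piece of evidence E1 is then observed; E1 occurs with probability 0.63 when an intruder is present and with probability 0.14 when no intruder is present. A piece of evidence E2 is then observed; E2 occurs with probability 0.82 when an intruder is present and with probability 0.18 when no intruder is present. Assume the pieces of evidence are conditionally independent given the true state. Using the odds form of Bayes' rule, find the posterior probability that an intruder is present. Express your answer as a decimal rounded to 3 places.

Prior odds = 0.014/(1−0.014) = 0.014199. In log-odds, ln(0.014199) = -4.2546.
Add log likelihood ratios: ln(4.5000) + ln(4.5556) = 3.0204.
Posterior log-odds = -1.2342, so posterior odds = exp(-1.2342) = 0.29108. Converting, P(H|E) = 0.29108/1.2911 = 0.225.

Posterior probability ≈ 0.225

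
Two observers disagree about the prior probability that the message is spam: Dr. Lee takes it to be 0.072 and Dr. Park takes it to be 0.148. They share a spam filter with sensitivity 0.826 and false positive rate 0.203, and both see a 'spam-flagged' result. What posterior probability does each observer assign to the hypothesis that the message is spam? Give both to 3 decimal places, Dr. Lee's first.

Dr. Lee: 0.240; Dr. Park: 0.414

P('+'|H) = 0.826, P('+'|¬H) = 0.203.
Dr. Lee: numerator 0.826·0.072 = 0.059472; evidence = 0.059472+0.203·0.928 = 0.24786; posterior = 0.240.
Dr. Park: numerator 0.826·0.148 = 0.12225; evidence = 0.12225+0.203·0.852 = 0.29520; posterior = 0.414.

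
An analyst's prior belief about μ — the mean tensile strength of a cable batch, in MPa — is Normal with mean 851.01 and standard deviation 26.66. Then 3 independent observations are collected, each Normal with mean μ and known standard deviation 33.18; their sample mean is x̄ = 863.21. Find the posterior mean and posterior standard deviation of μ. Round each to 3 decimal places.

Prior precision 1/τ₀² = 1/26.66² = 0.00140695; data precision n/σ² = 3/33.18² = 0.00272501.
Posterior precision = 0.00140695 + 0.00272501 = 0.00413197, giving posterior SD = 1/√0.00413197 = 15.557.
Posterior mean = (0.00140695·851.01 + 0.00272501·863.21) / 0.00413197 = 859.056.

Posterior mean ≈ 859.056; posterior SD ≈ 15.557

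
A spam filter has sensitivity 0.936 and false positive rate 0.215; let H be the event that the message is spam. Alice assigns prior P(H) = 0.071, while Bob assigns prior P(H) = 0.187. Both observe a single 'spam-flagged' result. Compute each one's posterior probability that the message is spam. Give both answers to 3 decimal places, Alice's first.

Alice: 0.250; Bob: 0.500

P('+'|H) = 0.936, P('+'|¬H) = 0.215.
Alice: numerator 0.936·0.071 = 0.066456; evidence = 0.066456+0.215·0.929 = 0.26619; posterior = 0.250.
Bob: numerator 0.936·0.187 = 0.17503; evidence = 0.17503+0.215·0.813 = 0.34983; posterior = 0.500.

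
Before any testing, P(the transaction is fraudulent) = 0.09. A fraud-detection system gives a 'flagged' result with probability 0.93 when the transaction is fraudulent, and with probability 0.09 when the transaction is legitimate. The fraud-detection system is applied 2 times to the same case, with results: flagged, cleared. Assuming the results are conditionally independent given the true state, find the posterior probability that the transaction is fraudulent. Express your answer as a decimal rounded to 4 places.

Posterior P(H) ≈ 0.0729

Let H be the event that the transaction is fraudulent; start with P(H) = 0.09. P('flagged'|H) = 0.93, P('flagged'|¬H) = 0.09.
Update on result 1 ('flagged'): P(H) ← 0.93·0.0900 / (0.93·0.0900 + 0.09·0.9100) = 0.083700/0.16560 = 0.5054.
Update on result 2 ('cleared'): P(H) ← 0.07·0.5054 / (0.07·0.5054 + 0.91·0.4946) = 0.035380/0.48543 = 0.0729.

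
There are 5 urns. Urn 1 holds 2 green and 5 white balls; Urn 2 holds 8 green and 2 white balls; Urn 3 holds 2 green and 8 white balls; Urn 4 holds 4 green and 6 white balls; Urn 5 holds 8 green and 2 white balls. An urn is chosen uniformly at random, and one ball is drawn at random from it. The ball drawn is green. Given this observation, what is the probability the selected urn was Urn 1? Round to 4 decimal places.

Posterior probability ≈ 0.1149

P(green|Urn 1) = 0.2857; P(green|Urn 2) = 0.8; P(green|Urn 3) = 0.2; P(green|Urn 4) = 0.4; P(green|Urn 5) = 0.8.
Prior × likelihood for each source: 0.2·0.2857=0.05714, 0.2·0.8=0.1600, 0.2·0.2=0.04000, 0.2·0.4=0.08000, 0.2·0.8=0.1600. Summing gives P(green) = 0.49714.
P(Urn 1 | green) = 0.05714 / 0.49714 = 0.1149.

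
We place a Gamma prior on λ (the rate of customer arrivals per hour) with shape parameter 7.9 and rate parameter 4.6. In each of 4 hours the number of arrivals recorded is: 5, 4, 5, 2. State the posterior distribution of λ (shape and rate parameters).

Total count ∑xᵢ = 16 over n = 4 hours.
Gamma is conjugate to the Poisson likelihood: posterior is Gamma(shape = 7.9+16 = 23.9, rate = 4.6+4 = 8.6).

Posterior: Gamma(shape=23.9, rate=8.6)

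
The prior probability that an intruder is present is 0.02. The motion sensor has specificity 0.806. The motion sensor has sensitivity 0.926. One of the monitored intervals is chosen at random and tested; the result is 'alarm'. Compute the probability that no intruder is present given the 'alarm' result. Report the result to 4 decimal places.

P(¬H | E) ≈ 0.9112

Let H be the event that an intruder is present. P(H) = 0.02, so P(¬H) = 0.98. With E the 'alarm' result, P(E|H) = 0.926 and P(E|¬H) = 0.194.
P(E) = 0.926·0.02 + 0.194·0.98 = 0.018520 + 0.19012 = 0.20864.
By Bayes' theorem, P(H|E) = 0.018520 / 0.20864 = 0.0888. Hence P(¬H|E) = 1 − 0.0888 = 0.9112.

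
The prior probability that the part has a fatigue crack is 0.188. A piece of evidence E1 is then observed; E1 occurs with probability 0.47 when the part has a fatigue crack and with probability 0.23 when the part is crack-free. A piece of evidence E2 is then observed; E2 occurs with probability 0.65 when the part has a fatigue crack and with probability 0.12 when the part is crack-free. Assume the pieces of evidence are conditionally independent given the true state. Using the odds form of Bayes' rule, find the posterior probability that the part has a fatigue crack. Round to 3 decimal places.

Prior odds = 0.188/(1−0.188) = 0.23153.
Likelihood ratio for E1 = 0.47/0.23 = 2.0435.
Likelihood ratio for E2 = 0.65/0.12 = 5.4167.
Posterior odds = prior odds × LR₁ × LR₂ = 2.5627.
Posterior probability = odds/(1+odds) = 2.5627/3.5627 = 0.719.

Posterior probability ≈ 0.719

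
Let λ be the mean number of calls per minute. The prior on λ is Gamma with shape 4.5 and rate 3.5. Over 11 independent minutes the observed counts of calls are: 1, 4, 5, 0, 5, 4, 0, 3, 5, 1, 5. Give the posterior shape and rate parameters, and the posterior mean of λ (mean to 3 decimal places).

Total count ∑xᵢ = 33 over n = 11 minutes.
Gamma is conjugate to the Poisson likelihood: posterior is Gamma(shape = 4.5+33 = 37.5, rate = 3.5+11 = 14.5).
E[λ | data] = 37.5/14.5 = 2.586.

Posterior: Gamma(shape=37.5, rate=14.5); mean ≈ 2.586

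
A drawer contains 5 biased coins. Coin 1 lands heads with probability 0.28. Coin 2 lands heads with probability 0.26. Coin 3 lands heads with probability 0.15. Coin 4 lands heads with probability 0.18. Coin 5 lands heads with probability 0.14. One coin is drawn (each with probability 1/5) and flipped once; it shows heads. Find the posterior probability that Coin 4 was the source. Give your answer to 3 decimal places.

Posterior probability ≈ 0.178

Tabulate prior·likelihood by source: [1] prior 0.2, lik 0.28, product 0.05600; [2] prior 0.2, lik 0.26, product 0.05200; [3] prior 0.2, lik 0.15, product 0.03000; [4] prior 0.2, lik 0.18, product 0.03600; [5] prior 0.2, lik 0.14, product 0.02800.
Normalizing constant = 0.20200; the posterior for Coin 4 is its product over the sum, 0.03600/0.20200 = 0.178.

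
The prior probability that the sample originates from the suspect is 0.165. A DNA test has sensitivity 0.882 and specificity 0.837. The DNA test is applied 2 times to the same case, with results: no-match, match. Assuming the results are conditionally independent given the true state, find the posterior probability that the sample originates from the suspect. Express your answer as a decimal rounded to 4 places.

Let H be the event that the sample originates from the suspect; start with P(H) = 0.165. P('match'|H) = 0.882, P('match'|¬H) = 0.163.
Update on result 1 ('no-match'): P(H) ← 0.118·0.1650 / (0.118·0.1650 + 0.837·0.8350) = 0.019470/0.71836 = 0.0271.
Update on result 2 ('match'): P(H) ← 0.882·0.0271 / (0.882·0.0271 + 0.163·0.9729) = 0.023905/0.18249 = 0.1310.

Posterior P(H) ≈ 0.1310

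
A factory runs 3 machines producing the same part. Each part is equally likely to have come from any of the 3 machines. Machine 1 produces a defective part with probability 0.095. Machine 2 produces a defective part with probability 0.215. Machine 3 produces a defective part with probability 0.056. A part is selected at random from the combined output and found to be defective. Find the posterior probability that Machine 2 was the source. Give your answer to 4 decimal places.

Posterior probability ≈ 0.5874

Tabulate prior·likelihood by source: [1] prior 0.333333, lik 0.095, product 0.03167; [2] prior 0.333333, lik 0.215, product 0.07167; [3] prior 0.333333, lik 0.056, product 0.01867.
Normalizing constant = 0.12200; the posterior for Machine 2 is its product over the sum, 0.07167/0.12200 = 0.5874.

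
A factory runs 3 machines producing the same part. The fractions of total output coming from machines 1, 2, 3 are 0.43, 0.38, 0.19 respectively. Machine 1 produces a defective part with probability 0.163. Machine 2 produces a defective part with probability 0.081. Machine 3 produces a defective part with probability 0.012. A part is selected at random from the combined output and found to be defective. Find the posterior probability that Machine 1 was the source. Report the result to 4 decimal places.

Tabulate prior·likelihood by source: [1] prior 0.43, lik 0.163, product 0.07009; [2] prior 0.38, lik 0.081, product 0.03078; [3] prior 0.19, lik 0.012, product 0.002280.
Normalizing constant = 0.10315; the posterior for Machine 1 is its product over the sum, 0.07009/0.10315 = 0.6795.

Posterior probability ≈ 0.6795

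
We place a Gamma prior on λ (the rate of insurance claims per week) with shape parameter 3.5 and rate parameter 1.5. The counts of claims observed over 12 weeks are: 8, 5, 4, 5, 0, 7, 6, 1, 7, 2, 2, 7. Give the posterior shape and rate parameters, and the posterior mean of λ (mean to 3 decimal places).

Posterior: Gamma(shape=57.5, rate=13.5); mean ≈ 4.259

The Poisson likelihood adds the total count to the shape and the number of exposure periods to the rate. Here ∑xᵢ = 54 and n = 12, so shape 3.5→57.5 and rate 1.5→13.5.
Posterior mean = shape/rate = 57.5/13.5 = 4.259.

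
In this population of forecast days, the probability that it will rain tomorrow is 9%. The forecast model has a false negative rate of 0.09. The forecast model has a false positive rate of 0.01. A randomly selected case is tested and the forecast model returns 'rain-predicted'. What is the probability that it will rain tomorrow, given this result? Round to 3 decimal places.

P(H | E) ≈ 0.900

Let H be the event that it will rain tomorrow. P(H) = 0.09, so P(¬H) = 0.91. With E the 'rain-predicted' result, P(E|H) = 0.91 and P(E|¬H) = 0.01.
P(E) = 0.91·0.09 + 0.01·0.91 = 0.081900 + 0.0091000 = 0.091000.
By Bayes' theorem, P(H|E) = 0.081900 / 0.091000 = 0.900.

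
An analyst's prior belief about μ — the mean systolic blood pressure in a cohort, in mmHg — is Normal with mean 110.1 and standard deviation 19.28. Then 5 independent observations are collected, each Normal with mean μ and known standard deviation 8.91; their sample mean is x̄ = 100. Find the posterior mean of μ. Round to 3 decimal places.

Posterior mean ≈ 100.414

With known σ, the Normal prior is conjugate. Weight on the data is w = (n/σ²)/(n/σ² + 1/τ₀²) = 0.0629817/(0.0629817+0.00269021) = 0.95904.
Posterior mean = w·x̄ + (1−w)·μ₀ = 0.95904·100 + 0.040964·110.1 = 100.414.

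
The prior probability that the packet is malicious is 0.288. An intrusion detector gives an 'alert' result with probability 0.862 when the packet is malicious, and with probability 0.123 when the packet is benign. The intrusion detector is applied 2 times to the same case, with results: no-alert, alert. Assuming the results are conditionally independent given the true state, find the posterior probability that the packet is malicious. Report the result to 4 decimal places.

Posterior P(H) ≈ 0.3085

With H the event that the packet is malicious, the joint likelihood of the observed sequence is P(data|H) = 0.138·0.862 = 0.11896 and P(data|¬H) = 0.877·0.123 = 0.10787.
Bayes: P(H|data) = 0.288·0.11896 / (0.288·0.11896 + 0.712·0.10787) = 0.034259/0.11106 = 0.3085.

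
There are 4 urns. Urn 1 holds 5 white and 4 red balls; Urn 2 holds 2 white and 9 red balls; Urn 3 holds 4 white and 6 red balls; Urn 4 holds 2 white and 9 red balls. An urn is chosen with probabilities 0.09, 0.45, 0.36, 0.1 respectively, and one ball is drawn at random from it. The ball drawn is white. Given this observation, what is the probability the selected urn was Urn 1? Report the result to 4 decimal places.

Posterior probability ≈ 0.1701

P(white|Urn 1) = 0.5556; P(white|Urn 2) = 0.1818; P(white|Urn 3) = 0.4; P(white|Urn 4) = 0.1818.
Prior × likelihood for each source: 0.09·0.5556=0.05000, 0.45·0.1818=0.08182, 0.36·0.4=0.1440, 0.1·0.1818=0.01818. Summing gives P(white) = 0.29400.
P(Urn 1 | white) = 0.05000 / 0.29400 = 0.1701.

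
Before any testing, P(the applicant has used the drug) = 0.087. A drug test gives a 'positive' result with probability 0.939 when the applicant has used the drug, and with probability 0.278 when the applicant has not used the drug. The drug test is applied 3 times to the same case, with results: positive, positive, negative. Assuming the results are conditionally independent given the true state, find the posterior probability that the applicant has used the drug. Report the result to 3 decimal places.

Posterior P(H) ≈ 0.084

With H the event that the applicant has used the drug, the joint likelihood of the observed sequence is P(data|H) = 0.939·0.939·0.061 = 0.053785 and P(data|¬H) = 0.278·0.278·0.722 = 0.055799.
Bayes: P(H|data) = 0.087·0.053785 / (0.087·0.053785 + 0.913·0.055799) = 0.0046793/0.055624 = 0.0841.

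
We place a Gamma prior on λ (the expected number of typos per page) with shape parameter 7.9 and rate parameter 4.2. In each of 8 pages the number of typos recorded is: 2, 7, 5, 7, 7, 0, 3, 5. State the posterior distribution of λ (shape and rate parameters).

Total count ∑xᵢ = 36 over n = 8 pages.
Gamma is conjugate to the Poisson likelihood: posterior is Gamma(shape = 7.9+36 = 43.9, rate = 4.2+8 = 12.2).

Posterior: Gamma(shape=43.9, rate=12.2)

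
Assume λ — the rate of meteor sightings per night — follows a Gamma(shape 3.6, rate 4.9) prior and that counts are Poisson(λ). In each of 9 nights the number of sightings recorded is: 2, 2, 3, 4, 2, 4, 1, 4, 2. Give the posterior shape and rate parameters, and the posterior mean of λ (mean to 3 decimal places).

Posterior: Gamma(shape=27.6, rate=13.9); mean ≈ 1.986

The Poisson likelihood adds the total count to the shape and the number of exposure periods to the rate. Here ∑xᵢ = 24 and n = 9, so shape 3.6→27.6 and rate 4.9→13.9.
E[λ | data] = 27.6/13.9 = 1.986.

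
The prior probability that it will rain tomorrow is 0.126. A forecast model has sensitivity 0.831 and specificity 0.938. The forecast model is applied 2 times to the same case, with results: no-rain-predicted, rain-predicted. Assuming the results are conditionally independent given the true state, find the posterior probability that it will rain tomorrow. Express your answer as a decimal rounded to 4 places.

Let H be the event that it will rain tomorrow; start with P(H) = 0.126. P('rain-predicted'|H) = 0.831, P('rain-predicted'|¬H) = 0.062.
Update on result 1 ('no-rain-predicted'): P(H) ← 0.169·0.1260 / (0.169·0.1260 + 0.938·0.8740) = 0.021294/0.84111 = 0.0253.
Update on result 2 ('rain-predicted'): P(H) ← 0.831·0.0253 / (0.831·0.0253 + 0.062·0.9747) = 0.021038/0.081469 = 0.2582.

Posterior P(H) ≈ 0.2582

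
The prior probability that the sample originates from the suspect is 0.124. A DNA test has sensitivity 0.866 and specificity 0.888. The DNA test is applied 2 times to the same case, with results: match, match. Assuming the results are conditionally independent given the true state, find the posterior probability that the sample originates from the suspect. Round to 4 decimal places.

With H the event that the sample originates from the suspect, the joint likelihood of the observed sequence is P(data|H) = 0.866·0.866 = 0.74996 and P(data|¬H) = 0.112·0.112 = 0.012544.
Bayes: P(H|data) = 0.124·0.74996 / (0.124·0.74996 + 0.876·0.012544) = 0.092995/0.10398 = 0.8943.

Posterior P(H) ≈ 0.8943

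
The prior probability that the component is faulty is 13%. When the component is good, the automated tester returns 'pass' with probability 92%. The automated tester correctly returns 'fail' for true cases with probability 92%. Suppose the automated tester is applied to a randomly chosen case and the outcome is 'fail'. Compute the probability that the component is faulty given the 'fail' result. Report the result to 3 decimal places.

Let H be the event that the component is faulty. P(H) = 0.13, so P(¬H) = 0.87. With E the 'fail' result, P(E|H) = 0.92 and P(E|¬H) = 0.08.
P(E) = 0.92·0.13 + 0.08·0.87 = 0.11960 + 0.069600 = 0.18920.
By Bayes' theorem, P(H|E) = 0.11960 / 0.18920 = 0.632.

P(H | E) ≈ 0.632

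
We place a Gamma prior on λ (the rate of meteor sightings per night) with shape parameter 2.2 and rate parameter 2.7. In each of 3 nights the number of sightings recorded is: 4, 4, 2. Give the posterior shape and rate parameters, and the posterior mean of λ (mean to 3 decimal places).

Posterior: Gamma(shape=12.2, rate=5.7); mean ≈ 2.140

Total count ∑xᵢ = 10 over n = 3 nights.
Gamma is conjugate to the Poisson likelihood: posterior is Gamma(shape = 2.2+10 = 12.2, rate = 2.7+3 = 5.7).
E[λ | data] = 12.2/5.7 = 2.140.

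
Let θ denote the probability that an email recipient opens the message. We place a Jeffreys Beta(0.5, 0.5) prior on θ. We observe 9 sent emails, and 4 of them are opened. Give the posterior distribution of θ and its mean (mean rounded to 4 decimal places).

The binomial likelihood is conjugate to the Beta prior: with 4 successes and 5 failures, the posterior is Beta(0.5+4, 0.5+5) = Beta(4.5, 5.5).
E[θ | data] = 4.5/(4.5+5.5) = 0.4500.

Posterior: Beta(4.5, 5.5); mean ≈ 0.4500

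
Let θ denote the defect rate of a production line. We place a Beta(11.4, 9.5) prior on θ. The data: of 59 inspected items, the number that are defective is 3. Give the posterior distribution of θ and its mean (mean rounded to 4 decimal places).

Posterior: Beta(14.4, 65.5); mean ≈ 0.1802

Observing 3 successes and 56 failures updates Beta(11.4, 9.5) by adding the success and failure counts to the two shape parameters: α = 11.4+3 = 14.4, β = 9.5+56 = 65.5.
Posterior mean = α/(α+β) = 14.4/79.9 = 0.1802.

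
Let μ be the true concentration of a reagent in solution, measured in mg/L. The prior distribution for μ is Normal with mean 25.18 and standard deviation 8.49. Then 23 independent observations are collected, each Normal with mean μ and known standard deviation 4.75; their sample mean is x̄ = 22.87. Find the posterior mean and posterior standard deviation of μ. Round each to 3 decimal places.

With known σ, the Normal prior is conjugate. Weight on the data is w = (n/σ²)/(n/σ² + 1/τ₀²) = 1.01939/(1.01939+0.0138735) = 0.98657.
Posterior mean = w·x̄ + (1−w)·μ₀ = 0.98657·22.87 + 0.013427·25.18 = 22.901. Posterior variance = 1/(1.01939+0.0138735) = 0.967807, so SD = 0.984.

Posterior mean ≈ 22.901; posterior SD ≈ 0.984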